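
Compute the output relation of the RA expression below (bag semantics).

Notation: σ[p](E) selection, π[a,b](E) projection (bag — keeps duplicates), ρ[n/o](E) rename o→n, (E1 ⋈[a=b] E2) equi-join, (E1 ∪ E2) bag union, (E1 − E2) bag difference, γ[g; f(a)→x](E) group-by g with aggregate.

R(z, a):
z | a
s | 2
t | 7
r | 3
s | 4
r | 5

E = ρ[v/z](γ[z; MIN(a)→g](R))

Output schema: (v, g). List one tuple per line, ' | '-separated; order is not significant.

Stepwise |·|:
  R → 5
  γ[z; MIN(a)→g](R) → 3
  ρ[v/z](γ[z; MIN(a)→g](R)) → 3

== RESULT ==
v | g
r | 3
s | 2
t | 7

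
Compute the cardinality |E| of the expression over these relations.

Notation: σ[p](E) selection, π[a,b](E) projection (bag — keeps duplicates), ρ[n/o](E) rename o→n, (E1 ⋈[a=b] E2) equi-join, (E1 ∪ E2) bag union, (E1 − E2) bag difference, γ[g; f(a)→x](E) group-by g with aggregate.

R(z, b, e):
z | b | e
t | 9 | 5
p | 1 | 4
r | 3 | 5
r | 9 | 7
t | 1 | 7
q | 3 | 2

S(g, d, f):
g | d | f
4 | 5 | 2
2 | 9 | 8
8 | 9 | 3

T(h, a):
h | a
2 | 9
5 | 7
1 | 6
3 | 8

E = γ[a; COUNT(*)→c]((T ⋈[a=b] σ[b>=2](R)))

Row counts bottom-up:
  T → 4
  R → 6
  σ[b>=2](R) → 4
  (T ⋈[a=b] σ[b>=2](R)) → 2
  γ[a; COUNT(*)→c]((T ⋈[a=b] σ[b>=2](R))) → 1

|E| = 1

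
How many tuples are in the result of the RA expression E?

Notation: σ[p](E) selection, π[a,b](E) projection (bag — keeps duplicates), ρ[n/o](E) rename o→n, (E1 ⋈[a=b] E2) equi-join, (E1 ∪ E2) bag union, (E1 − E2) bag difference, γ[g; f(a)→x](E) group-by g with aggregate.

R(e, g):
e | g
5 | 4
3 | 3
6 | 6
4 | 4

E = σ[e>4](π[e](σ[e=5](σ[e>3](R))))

Stepwise |·|:
  R → 4
  σ[e>3](R) → 3
  σ[e=5](σ[e>3](R)) → 1
  π[e](σ[e=5](σ[e>3](R))) → 1
  σ[e>4](π[e](σ[e=5](σ[e>3](R)))) → 1

|E| = 1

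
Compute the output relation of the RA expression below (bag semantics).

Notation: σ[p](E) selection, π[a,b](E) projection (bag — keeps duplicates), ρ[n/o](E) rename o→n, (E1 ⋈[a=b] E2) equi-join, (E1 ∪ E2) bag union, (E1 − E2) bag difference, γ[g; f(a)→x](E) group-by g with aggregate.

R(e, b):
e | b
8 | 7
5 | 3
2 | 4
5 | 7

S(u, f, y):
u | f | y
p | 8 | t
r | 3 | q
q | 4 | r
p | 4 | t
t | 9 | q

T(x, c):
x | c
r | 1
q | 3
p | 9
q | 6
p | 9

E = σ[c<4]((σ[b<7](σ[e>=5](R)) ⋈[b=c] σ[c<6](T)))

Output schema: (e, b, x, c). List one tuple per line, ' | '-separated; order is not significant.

Per-node cardinality:
  R → 4
  σ[e>=5](R) → 3
  σ[b<7](σ[e>=5](R)) → 1
  T → 5
  σ[c<6](T) → 2
  (σ[b<7](σ[e>=5](R)) ⋈[b=c] σ[c<6](T)) → 1
  σ[c<4]((σ[b<7](σ[e>=5](R)) ⋈[b=c] σ[c<6](T))) → 1

== RESULT ==
e | b | x | c
5 | 3 | q | 3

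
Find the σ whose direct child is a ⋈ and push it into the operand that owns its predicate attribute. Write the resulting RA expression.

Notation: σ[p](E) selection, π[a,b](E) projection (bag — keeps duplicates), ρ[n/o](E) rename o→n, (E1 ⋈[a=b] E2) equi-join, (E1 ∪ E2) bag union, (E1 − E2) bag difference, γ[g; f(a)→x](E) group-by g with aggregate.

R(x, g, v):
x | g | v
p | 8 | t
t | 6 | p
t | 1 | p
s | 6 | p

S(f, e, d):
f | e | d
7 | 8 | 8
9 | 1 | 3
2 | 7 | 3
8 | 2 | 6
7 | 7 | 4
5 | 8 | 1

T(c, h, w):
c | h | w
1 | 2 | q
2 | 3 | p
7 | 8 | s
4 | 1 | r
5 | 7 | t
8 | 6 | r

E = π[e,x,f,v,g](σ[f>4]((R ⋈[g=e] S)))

σ filters on f, owned by the right side.
E' = π[e,x,f,v,g]((R ⋈[g=e] σ[f>4](S)))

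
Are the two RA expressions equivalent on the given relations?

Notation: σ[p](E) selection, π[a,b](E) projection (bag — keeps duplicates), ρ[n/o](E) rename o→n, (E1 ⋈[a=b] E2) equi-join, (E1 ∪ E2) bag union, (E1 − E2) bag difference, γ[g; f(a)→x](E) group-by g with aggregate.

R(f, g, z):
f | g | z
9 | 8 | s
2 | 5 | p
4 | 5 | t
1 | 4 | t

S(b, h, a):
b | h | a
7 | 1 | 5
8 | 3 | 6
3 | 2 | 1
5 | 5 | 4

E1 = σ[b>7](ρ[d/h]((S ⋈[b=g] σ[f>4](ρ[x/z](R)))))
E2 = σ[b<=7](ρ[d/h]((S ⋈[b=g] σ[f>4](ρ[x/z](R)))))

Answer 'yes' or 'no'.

E1 stepwise |·|:
  S → 4
  R → 4
  ρ[x/z](R) → 4
  σ[f>4](ρ[x/z](R)) → 1
  (S ⋈[b=g] σ[f>4](ρ[x/z](R))) → 1
  ρ[d/h]((S ⋈[b=g] σ[f>4](ρ[x/z](R)))) → 1
  σ[b>7](ρ[d/h]((S ⋈[b=g] σ[f>4](ρ[x/z](R))))) → 1
E2 stepwise |·|:
  S → 4
  R → 4
  ρ[x/z](R) → 4
  σ[f>4](ρ[x/z](R)) → 1
  (S ⋈[b=g] σ[f>4](ρ[x/z](R))) → 1
  ρ[d/h]((S ⋈[b=g] σ[f>4](ρ[x/z](R)))) → 1
  σ[b<=7](ρ[d/h]((S ⋈[b=g] σ[f>4](ρ[x/z](R))))) → 0

E1 result:
b | d | a | f | g | x
8 | 3 | 6 | 9 | 8 | s
E2 result:
b | d | a | f | g | x
(0 rows)
Witness: (8, 3, 6, 9, 8, 's') appears 1× in E1 but 0× in E2.

no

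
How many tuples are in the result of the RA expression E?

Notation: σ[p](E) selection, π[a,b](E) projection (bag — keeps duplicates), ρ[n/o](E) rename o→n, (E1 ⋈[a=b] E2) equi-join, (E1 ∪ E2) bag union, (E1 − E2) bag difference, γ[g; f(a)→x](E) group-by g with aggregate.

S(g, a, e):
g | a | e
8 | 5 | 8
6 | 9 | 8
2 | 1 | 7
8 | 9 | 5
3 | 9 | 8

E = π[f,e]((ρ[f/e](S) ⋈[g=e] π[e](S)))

Subexpression sizes:
  S → 5
  ρ[f/e](S) → 5
  S → 5
  π[e](S) → 5
  (ρ[f/e](S) ⋈[g=e] π[e](S)) → 6
  π[f,e]((ρ[f/e](S) ⋈[g=e] π[e](S))) → 6

|E| = 6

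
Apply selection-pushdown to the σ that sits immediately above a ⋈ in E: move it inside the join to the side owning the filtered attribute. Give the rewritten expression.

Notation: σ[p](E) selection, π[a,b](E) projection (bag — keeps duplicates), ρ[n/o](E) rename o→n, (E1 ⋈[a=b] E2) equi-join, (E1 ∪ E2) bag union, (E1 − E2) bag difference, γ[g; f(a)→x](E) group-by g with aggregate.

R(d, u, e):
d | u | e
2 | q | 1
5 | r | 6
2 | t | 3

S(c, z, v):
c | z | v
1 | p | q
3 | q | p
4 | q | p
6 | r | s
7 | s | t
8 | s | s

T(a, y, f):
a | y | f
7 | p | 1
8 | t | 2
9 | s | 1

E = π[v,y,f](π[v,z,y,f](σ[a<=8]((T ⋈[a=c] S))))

σ filters on a, owned by the left side.
E' = π[v,y,f](π[v,z,y,f]((σ[a<=8](T) ⋈[a=c] S)))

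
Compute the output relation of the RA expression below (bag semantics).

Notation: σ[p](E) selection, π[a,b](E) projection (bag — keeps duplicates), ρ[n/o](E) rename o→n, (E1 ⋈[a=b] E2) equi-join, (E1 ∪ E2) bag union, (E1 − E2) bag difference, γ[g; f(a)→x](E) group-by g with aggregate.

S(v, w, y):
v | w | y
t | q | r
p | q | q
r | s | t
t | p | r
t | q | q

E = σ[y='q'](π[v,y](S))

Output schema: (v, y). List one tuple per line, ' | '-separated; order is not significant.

Subexpression sizes:
  S → 5
  π[v,y](S) → 5
  σ[y='q'](π[v,y](S)) → 2

== RESULT ==
v | y
p | q
t | q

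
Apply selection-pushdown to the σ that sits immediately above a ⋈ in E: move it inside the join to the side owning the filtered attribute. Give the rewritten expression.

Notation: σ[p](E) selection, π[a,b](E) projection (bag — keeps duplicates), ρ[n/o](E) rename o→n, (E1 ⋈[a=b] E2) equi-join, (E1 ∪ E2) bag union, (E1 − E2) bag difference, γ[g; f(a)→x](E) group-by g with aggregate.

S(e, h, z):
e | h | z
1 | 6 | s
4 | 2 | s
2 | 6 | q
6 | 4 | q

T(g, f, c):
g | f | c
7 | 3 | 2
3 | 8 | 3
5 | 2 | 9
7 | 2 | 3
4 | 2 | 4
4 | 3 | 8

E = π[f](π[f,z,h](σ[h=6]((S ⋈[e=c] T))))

σ filters on h, owned by the left side.
E' = π[f](π[f,z,h]((σ[h=6](S) ⋈[e=c] T)))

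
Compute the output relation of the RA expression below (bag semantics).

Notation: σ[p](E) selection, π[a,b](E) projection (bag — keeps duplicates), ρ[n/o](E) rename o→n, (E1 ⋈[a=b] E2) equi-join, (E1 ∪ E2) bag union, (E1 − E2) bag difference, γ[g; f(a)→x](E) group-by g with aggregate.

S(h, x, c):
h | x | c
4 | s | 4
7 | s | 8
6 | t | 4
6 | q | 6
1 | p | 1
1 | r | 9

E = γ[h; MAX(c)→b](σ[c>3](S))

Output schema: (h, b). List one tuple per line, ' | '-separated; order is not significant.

Stepwise |·|:
  S → 6
  σ[c>3](S) → 5
  γ[h; MAX(c)→b](σ[c>3](S)) → 4

== RESULT ==
h | b
1 | 9
4 | 4
6 | 6
7 | 8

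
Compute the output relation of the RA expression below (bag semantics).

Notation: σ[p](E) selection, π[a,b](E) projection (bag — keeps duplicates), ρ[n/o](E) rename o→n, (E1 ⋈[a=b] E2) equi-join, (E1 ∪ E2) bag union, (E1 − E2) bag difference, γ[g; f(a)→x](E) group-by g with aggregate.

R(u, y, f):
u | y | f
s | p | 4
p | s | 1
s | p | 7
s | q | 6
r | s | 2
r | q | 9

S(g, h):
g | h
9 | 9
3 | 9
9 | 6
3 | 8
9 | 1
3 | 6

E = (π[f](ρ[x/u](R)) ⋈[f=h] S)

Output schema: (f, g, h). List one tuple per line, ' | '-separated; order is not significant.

Per-node cardinality:
  R → 6
  ρ[x/u](R) → 6
  π[f](ρ[x/u](R)) → 6
  S → 6
  (π[f](ρ[x/u](R)) ⋈[f=h] S) → 5

== RESULT ==
f | g | h
1 | 9 | 1
6 | 3 | 6
6 | 9 | 6
9 | 3 | 9
9 | 9 | 9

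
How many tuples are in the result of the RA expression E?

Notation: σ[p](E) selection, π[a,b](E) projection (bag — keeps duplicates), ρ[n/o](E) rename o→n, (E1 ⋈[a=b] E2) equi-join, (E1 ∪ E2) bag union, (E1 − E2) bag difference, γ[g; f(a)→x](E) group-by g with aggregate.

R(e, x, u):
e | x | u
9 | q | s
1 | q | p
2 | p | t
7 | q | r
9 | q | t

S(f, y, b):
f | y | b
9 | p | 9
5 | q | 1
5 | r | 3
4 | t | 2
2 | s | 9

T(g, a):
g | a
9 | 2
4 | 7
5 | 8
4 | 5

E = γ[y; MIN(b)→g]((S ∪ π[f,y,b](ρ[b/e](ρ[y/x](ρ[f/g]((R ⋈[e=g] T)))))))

Per-node cardinality:
  S → 5
  R → 5
  T → 4
  (R ⋈[e=g] T) → 2
  ρ[f/g]((R ⋈[e=g] T)) → 2
  ρ[y/x](ρ[f/g]((R ⋈[e=g] T))) → 2
  ρ[b/e](ρ[y/x](ρ[f/g]((R ⋈[e=g] T)))) → 2
  π[f,y,b](ρ[b/e](ρ[y/x](ρ[f/g]((R ⋈[e=g] T))))) → 2
  (S ∪ π[f,y,b](ρ[b/e](ρ[y/x](ρ[f/g]((R ⋈[e=g] T)))))) → 7
  γ[y; MIN(b)→g]((S ∪ π[f,y,b](ρ[b/e](ρ[y/x](ρ[f/g]((R ⋈[e=g] T))))))) → 5

|E| = 5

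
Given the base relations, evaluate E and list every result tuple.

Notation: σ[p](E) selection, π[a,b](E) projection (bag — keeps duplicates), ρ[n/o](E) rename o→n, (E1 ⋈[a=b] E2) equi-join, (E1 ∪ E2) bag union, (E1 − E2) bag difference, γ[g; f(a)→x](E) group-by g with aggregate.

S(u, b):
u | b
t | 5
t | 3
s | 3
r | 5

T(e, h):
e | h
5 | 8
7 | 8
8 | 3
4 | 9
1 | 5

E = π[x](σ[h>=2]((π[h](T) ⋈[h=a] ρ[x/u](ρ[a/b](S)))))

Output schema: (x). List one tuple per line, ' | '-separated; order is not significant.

Stepwise |·|:
  T → 5
  π[h](T) → 5
  S → 4
  ρ[a/b](S) → 4
  ρ[x/u](ρ[a/b](S)) → 4
  (π[h](T) ⋈[h=a] ρ[x/u](ρ[a/b](S))) → 4
  σ[h>=2]((π[h](T) ⋈[h=a] ρ[x/u](ρ[a/b](S)))) → 4
  π[x](σ[h>=2]((π[h](T) ⋈[h=a] ρ[x/u](ρ[a/b](S))))) → 4

== RESULT ==
x
r
s
t
t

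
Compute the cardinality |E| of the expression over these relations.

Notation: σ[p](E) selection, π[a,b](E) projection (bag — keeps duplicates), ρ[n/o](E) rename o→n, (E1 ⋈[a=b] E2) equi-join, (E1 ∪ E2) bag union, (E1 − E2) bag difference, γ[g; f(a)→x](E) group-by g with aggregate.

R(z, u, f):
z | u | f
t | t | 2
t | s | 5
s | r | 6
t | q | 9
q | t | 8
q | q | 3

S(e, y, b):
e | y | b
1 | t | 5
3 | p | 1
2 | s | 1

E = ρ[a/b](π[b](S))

Row counts bottom-up:
  S → 3
  π[b](S) → 3
  ρ[a/b](π[b](S)) → 3

|E| = 3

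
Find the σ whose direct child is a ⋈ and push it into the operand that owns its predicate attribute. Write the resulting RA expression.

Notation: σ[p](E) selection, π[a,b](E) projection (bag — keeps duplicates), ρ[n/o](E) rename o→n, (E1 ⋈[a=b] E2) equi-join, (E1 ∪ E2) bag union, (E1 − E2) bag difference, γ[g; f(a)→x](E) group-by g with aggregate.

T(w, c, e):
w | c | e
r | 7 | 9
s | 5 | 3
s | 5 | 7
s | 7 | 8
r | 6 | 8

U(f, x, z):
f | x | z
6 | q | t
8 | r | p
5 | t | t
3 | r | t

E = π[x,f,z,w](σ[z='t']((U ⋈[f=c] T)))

σ filters on z, owned by the left side.
E' = π[x,f,z,w]((σ[z='t'](U) ⋈[f=c] T))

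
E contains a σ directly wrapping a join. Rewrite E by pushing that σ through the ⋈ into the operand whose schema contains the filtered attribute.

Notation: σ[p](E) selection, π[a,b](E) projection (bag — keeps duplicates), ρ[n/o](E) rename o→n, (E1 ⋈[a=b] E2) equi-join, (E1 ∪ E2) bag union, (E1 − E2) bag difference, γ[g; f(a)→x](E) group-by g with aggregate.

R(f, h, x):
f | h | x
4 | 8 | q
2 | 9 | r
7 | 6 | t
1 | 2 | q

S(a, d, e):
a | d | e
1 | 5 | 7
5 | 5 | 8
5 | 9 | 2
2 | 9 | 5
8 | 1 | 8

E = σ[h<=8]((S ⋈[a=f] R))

σ filters on h, owned by the right side.
E' = (S ⋈[a=f] σ[h<=8](R))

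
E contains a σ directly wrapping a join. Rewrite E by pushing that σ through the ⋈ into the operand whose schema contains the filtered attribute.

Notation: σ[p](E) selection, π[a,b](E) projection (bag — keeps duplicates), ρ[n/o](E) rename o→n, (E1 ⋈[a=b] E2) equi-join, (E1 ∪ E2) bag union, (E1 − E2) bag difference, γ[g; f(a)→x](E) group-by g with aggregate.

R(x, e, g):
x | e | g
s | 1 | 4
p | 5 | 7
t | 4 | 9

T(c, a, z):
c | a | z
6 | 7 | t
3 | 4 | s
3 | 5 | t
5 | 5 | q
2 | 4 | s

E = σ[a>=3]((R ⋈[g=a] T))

σ filters on a, owned by the right side.
E' = (R ⋈[g=a] σ[a>=3](T))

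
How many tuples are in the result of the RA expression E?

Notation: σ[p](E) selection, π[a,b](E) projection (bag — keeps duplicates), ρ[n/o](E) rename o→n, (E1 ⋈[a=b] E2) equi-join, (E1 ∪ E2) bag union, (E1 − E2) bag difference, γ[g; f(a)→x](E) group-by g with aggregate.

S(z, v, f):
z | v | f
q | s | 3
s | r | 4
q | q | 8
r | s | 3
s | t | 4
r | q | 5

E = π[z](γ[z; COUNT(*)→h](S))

Row counts bottom-up:
  S → 6
  γ[z; COUNT(*)→h](S) → 3
  π[z](γ[z; COUNT(*)→h](S)) → 3

|E| = 3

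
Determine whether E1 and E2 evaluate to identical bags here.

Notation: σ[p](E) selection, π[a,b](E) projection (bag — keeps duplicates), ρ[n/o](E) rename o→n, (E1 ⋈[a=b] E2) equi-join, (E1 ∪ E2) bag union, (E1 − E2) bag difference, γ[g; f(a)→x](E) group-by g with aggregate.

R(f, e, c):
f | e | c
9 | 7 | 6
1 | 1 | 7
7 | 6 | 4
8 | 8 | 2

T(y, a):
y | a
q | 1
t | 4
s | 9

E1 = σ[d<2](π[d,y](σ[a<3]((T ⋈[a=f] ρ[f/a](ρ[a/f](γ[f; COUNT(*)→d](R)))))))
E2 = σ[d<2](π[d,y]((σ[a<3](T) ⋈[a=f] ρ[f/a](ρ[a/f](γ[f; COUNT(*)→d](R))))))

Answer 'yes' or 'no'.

E1 per-node cardinality:
  T → 3
  R → 4
  γ[f; COUNT(*)→d](R) → 4
  ρ[a/f](γ[f; COUNT(*)→d](R)) → 4
  ρ[f/a](ρ[a/f](γ[f; COUNT(*)→d](R))) → 4
  (T ⋈[a=f] ρ[f/a](ρ[a/f](γ[f; COUNT(*)→d](R)))) → 2
  σ[a<3]((T ⋈[a=f] ρ[f/a](ρ[a/f](γ[f; COUNT(*)→d](R))))) → 1
  π[d,y](σ[a<3]((T ⋈[a=f] ρ[f/a](ρ[a/f](γ[f; COUNT(*)→d](R)))))) → 1
  σ[d<2](π[d,y](σ[a<3]((T ⋈[a=f] ρ[f/a](ρ[a/f](γ[f; COUNT(*)→d](R))))))) → 1
E2 per-node cardinality:
  T → 3
  σ[a<3](T) → 1
  R → 4
  γ[f; COUNT(*)→d](R) → 4
  ρ[a/f](γ[f; COUNT(*)→d](R)) → 4
  ρ[f/a](ρ[a/f](γ[f; COUNT(*)→d](R))) → 4
  (σ[a<3](T) ⋈[a=f] ρ[f/a](ρ[a/f](γ[f; COUNT(*)→d](R)))) → 1
  π[d,y]((σ[a<3](T) ⋈[a=f] ρ[f/a](ρ[a/f](γ[f; COUNT(*)→d](R))))) → 1
  σ[d<2](π[d,y]((σ[a<3](T) ⋈[a=f] ρ[f/a](ρ[a/f](γ[f; COUNT(*)→d](R)))))) → 1

E1 and E2 produce the same multiset:
d | y
1 | q

yes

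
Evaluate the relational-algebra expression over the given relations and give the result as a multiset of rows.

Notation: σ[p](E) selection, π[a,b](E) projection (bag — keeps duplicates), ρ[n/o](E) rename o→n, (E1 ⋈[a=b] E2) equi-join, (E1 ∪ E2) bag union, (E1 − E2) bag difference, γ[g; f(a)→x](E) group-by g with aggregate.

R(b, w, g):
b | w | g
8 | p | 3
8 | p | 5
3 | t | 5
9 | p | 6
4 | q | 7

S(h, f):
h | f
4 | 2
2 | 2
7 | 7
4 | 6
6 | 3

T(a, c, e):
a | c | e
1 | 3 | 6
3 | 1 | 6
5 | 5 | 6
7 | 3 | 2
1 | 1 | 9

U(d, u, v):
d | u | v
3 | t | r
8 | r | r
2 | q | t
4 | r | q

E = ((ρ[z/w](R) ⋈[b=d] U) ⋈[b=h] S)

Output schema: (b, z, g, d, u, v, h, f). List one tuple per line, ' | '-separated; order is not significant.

Row counts bottom-up:
  R → 5
  ρ[z/w](R) → 5
  U → 4
  (ρ[z/w](R) ⋈[b=d] U) → 4
  S → 5
  ((ρ[z/w](R) ⋈[b=d] U) ⋈[b=h] S) → 2

== RESULT ==
b | z | g | d | u | v | h | f
4 | q | 7 | 4 | r | q | 4 | 2
4 | q | 7 | 4 | r | q | 4 | 6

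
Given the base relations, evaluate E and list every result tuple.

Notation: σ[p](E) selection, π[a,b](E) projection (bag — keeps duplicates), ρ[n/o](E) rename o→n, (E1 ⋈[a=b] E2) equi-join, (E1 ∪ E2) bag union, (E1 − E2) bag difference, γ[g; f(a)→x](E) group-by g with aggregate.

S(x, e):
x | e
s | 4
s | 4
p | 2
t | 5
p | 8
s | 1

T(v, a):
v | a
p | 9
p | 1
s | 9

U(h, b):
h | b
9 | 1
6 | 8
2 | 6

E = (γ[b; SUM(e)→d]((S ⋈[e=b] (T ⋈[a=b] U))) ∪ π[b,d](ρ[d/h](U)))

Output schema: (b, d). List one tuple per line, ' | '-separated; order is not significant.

Per-node cardinality:
  S → 6
  T → 3
  U → 3
  (T ⋈[a=b] U) → 1
  (S ⋈[e=b] (T ⋈[a=b] U)) → 1
  γ[b; SUM(e)→d]((S ⋈[e=b] (T ⋈[a=b] U))) → 1
  U → 3
  ρ[d/h](U) → 3
  π[b,d](ρ[d/h](U)) → 3
  (γ[b; SUM(e)→d]((S ⋈[e=b] (T ⋈[a=b] U))) ∪ π[b,d](ρ[d/h](U))) → 4

== RESULT ==
b | d
1 | 1
1 | 9
6 | 2
8 | 6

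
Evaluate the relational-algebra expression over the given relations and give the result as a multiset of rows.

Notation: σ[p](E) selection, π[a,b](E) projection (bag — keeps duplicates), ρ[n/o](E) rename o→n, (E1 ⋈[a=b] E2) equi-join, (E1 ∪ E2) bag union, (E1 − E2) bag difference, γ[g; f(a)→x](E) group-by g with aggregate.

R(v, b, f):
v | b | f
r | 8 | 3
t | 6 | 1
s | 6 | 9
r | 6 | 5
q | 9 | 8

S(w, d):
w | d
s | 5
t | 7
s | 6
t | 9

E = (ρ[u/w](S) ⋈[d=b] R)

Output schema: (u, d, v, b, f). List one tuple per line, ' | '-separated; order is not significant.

Per-node cardinality:
  S → 4
  ρ[u/w](S) → 4
  R → 5
  (ρ[u/w](S) ⋈[d=b] R) → 4

== RESULT ==
u | d | v | b | f
s | 6 | r | 6 | 5
s | 6 | s | 6 | 9
s | 6 | t | 6 | 1
t | 9 | q | 9 | 8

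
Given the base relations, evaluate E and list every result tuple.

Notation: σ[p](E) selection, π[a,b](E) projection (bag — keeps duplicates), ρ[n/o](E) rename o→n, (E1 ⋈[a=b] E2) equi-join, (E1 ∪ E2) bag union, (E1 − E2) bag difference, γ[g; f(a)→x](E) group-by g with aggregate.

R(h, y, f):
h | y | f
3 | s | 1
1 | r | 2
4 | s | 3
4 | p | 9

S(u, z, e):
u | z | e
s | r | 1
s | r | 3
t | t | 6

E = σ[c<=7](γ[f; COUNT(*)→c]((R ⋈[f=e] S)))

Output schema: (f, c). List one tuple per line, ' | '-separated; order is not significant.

Stepwise |·|:
  R → 4
  S → 3
  (R ⋈[f=e] S) → 2
  γ[f; COUNT(*)→c]((R ⋈[f=e] S)) → 2
  σ[c<=7](γ[f; COUNT(*)→c]((R ⋈[f=e] S))) → 2

== RESULT ==
f | c
1 | 1
3 | 1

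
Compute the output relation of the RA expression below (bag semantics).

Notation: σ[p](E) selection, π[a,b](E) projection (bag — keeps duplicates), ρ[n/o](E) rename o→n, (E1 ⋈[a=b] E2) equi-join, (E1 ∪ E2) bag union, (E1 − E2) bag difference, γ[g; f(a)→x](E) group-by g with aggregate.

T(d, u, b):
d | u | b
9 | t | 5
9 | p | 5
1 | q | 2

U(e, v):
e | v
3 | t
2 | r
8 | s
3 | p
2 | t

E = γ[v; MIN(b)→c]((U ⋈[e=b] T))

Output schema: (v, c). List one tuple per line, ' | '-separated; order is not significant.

Per-node cardinality:
  U → 5
  T → 3
  (U ⋈[e=b] T) → 2
  γ[v; MIN(b)→c]((U ⋈[e=b] T)) → 2

== RESULT ==
v | c
r | 2
t | 2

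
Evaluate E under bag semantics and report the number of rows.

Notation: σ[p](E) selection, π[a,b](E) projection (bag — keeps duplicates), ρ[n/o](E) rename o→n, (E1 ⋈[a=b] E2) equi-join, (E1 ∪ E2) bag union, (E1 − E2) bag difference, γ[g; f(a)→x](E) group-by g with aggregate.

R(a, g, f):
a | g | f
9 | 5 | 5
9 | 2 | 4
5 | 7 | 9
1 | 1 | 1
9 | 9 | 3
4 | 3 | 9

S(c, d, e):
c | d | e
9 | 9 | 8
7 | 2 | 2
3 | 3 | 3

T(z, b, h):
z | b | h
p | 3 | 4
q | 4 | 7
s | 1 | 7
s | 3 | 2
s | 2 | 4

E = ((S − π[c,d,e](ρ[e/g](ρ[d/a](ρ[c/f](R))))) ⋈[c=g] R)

Per-node cardinality:
  S → 3
  R → 6
  ρ[c/f](R) → 6
  ρ[d/a](ρ[c/f](R)) → 6
  ρ[e/g](ρ[d/a](ρ[c/f](R))) → 6
  π[c,d,e](ρ[e/g](ρ[d/a](ρ[c/f](R)))) → 6
  (S − π[c,d,e](ρ[e/g](ρ[d/a](ρ[c/f](R))))) → 3
  R → 6
  ((S − π[c,d,e](ρ[e/g](ρ[d/a](ρ[c/f](R))))) ⋈[c=g] R) → 3

|E| = 3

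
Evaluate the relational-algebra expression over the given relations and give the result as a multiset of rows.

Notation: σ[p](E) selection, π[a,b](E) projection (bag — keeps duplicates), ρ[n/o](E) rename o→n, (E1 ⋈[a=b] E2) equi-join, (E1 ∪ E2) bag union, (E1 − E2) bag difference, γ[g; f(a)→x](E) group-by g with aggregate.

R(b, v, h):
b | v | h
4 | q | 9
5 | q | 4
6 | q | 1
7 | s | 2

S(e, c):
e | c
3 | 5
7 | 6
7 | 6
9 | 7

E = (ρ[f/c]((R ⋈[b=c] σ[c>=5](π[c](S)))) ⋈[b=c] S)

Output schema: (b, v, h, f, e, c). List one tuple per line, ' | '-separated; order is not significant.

Row counts bottom-up:
  R → 4
  S → 4
  π[c](S) → 4
  σ[c>=5](π[c](S)) → 4
  (R ⋈[b=c] σ[c>=5](π[c](S))) → 4
  ρ[f/c]((R ⋈[b=c] σ[c>=5](π[c](S)))) → 4
  S → 4
  (ρ[f/c]((R ⋈[b=c] σ[c>=5](π[c](S)))) ⋈[b=c] S) → 6

== RESULT ==
b | v | h | f | e | c
5 | q | 4 | 5 | 3 | 5
6 | q | 1 | 6 | 7 | 6
6 | q | 1 | 6 | 7 | 6
6 | q | 1 | 6 | 7 | 6
6 | q | 1 | 6 | 7 | 6
7 | s | 2 | 7 | 9 | 7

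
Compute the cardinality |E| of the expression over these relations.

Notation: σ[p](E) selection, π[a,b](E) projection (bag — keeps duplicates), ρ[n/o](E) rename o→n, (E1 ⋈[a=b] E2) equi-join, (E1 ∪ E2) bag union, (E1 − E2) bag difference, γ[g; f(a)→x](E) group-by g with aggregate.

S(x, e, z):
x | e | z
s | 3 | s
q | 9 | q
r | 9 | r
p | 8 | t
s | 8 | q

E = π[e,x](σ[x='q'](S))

Stepwise |·|:
  S → 5
  σ[x='q'](S) → 1
  π[e,x](σ[x='q'](S)) → 1

|E| = 1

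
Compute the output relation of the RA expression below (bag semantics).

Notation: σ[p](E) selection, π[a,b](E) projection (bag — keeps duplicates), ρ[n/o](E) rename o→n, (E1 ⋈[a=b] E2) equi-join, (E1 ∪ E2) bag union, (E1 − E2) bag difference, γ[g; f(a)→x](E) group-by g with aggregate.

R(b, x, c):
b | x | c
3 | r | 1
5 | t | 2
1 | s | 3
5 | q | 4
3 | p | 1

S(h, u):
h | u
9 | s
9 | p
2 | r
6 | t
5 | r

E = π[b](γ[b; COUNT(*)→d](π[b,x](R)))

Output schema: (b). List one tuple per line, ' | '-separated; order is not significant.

Per-node cardinality:
  R → 5
  π[b,x](R) → 5
  γ[b; COUNT(*)→d](π[b,x](R)) → 3
  π[b](γ[b; COUNT(*)→d](π[b,x](R))) → 3

== RESULT ==
b
1
3
5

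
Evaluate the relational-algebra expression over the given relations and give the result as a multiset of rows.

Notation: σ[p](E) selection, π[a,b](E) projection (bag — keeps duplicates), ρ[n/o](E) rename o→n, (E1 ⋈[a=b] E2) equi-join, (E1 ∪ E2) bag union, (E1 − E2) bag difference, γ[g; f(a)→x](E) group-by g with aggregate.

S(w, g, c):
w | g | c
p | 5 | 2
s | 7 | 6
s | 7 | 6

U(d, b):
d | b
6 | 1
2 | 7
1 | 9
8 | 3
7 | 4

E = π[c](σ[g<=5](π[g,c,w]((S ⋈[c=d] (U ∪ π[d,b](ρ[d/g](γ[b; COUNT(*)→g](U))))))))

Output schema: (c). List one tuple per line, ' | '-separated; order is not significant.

Subexpression sizes:
  S → 3
  U → 5
  U → 5
  γ[b; COUNT(*)→g](U) → 5
  ρ[d/g](γ[b; COUNT(*)→g](U)) → 5
  π[d,b](ρ[d/g](γ[b; COUNT(*)→g](U))) → 5
  (U ∪ π[d,b](ρ[d/g](γ[b; COUNT(*)→g](U)))) → 10
  (S ⋈[c=d] (U ∪ π[d,b](ρ[d/g](γ[b; COUNT(*)→g](U))))) → 3
  π[g,c,w]((S ⋈[c=d] (U ∪ π[d,b](ρ[d/g](γ[b; COUNT(*)→g](U)))))) → 3
  σ[g<=5](π[g,c,w]((S ⋈[c=d] (U ∪ π[d,b](ρ[d/g](γ[b; COUNT(*)→g](U))))))) → 1
  π[c](σ[g<=5](π[g,c,w]((S ⋈[c=d] (U ∪ π[d,b](ρ[d/g](γ[b; COUNT(*)→g](U)))))))) → 1

== RESULT ==
c
2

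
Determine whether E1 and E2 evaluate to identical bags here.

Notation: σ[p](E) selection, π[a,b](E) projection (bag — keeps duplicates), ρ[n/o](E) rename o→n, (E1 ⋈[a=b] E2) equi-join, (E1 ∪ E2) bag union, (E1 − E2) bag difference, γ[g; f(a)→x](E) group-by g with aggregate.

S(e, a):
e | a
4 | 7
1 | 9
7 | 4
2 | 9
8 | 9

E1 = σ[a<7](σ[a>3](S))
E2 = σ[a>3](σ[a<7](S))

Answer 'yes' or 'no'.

E1 stepwise |·|:
  S → 5
  σ[a>3](S) → 5
  σ[a<7](σ[a>3](S)) → 1
E2 stepwise |·|:
  S → 5
  σ[a<7](S) → 1
  σ[a>3](σ[a<7](S)) → 1

E1 and E2 produce the same multiset:
e | a
7 | 4

yes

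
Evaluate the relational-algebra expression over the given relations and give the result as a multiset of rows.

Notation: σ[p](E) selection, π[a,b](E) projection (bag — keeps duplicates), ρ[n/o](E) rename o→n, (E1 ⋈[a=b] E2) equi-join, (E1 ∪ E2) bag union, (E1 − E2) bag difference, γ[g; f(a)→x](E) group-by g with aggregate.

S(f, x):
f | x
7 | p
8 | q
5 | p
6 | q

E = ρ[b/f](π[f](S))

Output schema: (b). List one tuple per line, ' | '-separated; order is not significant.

Stepwise |·|:
  S → 4
  π[f](S) → 4
  ρ[b/f](π[f](S)) → 4

== RESULT ==
b
5
6
7
8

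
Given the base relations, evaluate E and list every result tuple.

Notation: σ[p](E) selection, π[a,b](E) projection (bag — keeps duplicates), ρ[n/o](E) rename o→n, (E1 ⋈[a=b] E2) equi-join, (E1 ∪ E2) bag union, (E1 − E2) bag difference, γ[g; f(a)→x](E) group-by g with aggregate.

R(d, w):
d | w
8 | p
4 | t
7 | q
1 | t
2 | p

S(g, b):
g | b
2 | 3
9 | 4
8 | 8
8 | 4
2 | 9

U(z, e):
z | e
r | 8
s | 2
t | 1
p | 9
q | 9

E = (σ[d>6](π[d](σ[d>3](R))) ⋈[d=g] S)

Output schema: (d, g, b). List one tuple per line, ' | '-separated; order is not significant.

Row counts bottom-up:
  R → 5
  σ[d>3](R) → 3
  π[d](σ[d>3](R)) → 3
  σ[d>6](π[d](σ[d>3](R))) → 2
  S → 5
  (σ[d>6](π[d](σ[d>3](R))) ⋈[d=g] S) → 2

== RESULT ==
d | g | b
8 | 8 | 4
8 | 8 | 8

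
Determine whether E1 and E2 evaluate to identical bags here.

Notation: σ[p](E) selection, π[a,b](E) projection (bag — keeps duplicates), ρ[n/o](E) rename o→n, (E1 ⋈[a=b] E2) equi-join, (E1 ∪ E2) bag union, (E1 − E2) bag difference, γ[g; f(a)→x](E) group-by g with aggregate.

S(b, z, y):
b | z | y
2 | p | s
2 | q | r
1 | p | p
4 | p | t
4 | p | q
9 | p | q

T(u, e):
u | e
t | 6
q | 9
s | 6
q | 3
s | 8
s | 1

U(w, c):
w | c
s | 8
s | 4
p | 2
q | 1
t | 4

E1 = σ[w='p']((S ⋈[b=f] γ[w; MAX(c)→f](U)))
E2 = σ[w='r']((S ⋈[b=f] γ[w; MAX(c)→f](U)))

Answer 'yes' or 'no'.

E1 subexpression sizes:
  S → 6
  U → 5
  γ[w; MAX(c)→f](U) → 4
  (S ⋈[b=f] γ[w; MAX(c)→f](U)) → 5
  σ[w='p']((S ⋈[b=f] γ[w; MAX(c)→f](U))) → 2
E2 subexpression sizes:
  S → 6
  U → 5
  γ[w; MAX(c)→f](U) → 4
  (S ⋈[b=f] γ[w; MAX(c)→f](U)) → 5
  σ[w='r']((S ⋈[b=f] γ[w; MAX(c)→f](U))) → 0

E1 result:
b | z | y | w | f
2 | p | s | p | 2
2 | q | r | p | 2
E2 result:
b | z | y | w | f
(0 rows)
Witness: (2, 'q', 'r', 'p', 2) appears 1× in E1 but 0× in E2.

no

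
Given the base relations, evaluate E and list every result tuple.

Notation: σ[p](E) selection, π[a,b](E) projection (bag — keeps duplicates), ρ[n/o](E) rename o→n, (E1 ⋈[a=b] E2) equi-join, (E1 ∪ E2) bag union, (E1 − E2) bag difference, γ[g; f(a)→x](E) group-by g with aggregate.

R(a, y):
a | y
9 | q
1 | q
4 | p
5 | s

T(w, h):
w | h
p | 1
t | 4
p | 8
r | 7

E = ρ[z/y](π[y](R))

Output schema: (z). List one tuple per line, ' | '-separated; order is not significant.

Stepwise |·|:
  R → 4
  π[y](R) → 4
  ρ[z/y](π[y](R)) → 4

== RESULT ==
z
p
q
q
s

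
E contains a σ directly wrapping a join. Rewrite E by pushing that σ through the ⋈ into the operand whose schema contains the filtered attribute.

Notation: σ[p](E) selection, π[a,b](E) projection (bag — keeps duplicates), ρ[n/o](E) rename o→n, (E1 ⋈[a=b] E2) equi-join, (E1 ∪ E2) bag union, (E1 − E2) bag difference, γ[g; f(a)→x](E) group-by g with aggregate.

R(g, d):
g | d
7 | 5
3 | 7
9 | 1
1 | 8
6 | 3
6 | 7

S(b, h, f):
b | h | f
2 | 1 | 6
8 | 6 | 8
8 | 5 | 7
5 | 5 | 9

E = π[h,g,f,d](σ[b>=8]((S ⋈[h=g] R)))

σ filters on b, owned by the left side.
E' = π[h,g,f,d]((σ[b>=8](S) ⋈[h=g] R))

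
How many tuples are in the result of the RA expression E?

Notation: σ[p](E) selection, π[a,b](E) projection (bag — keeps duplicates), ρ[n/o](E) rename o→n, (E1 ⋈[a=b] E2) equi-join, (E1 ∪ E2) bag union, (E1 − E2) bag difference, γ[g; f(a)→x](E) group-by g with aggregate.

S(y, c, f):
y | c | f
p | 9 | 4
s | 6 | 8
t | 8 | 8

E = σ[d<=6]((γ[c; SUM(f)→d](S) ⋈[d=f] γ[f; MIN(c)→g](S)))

Subexpression sizes:
  S → 3
  γ[c; SUM(f)→d](S) → 3
  S → 3
  γ[f; MIN(c)→g](S) → 2
  (γ[c; SUM(f)→d](S) ⋈[d=f] γ[f; MIN(c)→g](S)) → 3
  σ[d<=6]((γ[c; SUM(f)→d](S) ⋈[d=f] γ[f; MIN(c)→g](S))) → 1

|E| = 1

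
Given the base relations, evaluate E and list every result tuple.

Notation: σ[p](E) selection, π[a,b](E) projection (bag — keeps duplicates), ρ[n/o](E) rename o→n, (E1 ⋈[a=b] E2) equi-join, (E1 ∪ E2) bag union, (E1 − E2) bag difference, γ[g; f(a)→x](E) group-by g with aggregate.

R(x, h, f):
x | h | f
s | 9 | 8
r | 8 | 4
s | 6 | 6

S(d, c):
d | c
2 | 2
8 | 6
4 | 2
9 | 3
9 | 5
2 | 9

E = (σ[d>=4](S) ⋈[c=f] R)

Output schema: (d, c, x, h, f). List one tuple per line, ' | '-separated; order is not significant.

Per-node cardinality:
  S → 6
  σ[d>=4](S) → 4
  R → 3
  (σ[d>=4](S) ⋈[c=f] R) → 1

== RESULT ==
d | c | x | h | f
8 | 6 | s | 6 | 6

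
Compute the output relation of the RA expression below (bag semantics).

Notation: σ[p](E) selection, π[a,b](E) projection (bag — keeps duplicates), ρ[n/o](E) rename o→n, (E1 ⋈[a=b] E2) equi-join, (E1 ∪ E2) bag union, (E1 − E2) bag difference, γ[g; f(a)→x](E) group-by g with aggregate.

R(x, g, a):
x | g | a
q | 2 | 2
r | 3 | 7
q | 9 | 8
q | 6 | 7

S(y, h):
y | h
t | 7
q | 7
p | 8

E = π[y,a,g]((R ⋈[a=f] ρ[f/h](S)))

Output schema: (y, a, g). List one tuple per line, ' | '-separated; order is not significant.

Subexpression sizes:
  R → 4
  S → 3
  ρ[f/h](S) → 3
  (R ⋈[a=f] ρ[f/h](S)) → 5
  π[y,a,g]((R ⋈[a=f] ρ[f/h](S))) → 5

== RESULT ==
y | a | g
p | 8 | 9
q | 7 | 3
q | 7 | 6
t | 7 | 3
t | 7 | 6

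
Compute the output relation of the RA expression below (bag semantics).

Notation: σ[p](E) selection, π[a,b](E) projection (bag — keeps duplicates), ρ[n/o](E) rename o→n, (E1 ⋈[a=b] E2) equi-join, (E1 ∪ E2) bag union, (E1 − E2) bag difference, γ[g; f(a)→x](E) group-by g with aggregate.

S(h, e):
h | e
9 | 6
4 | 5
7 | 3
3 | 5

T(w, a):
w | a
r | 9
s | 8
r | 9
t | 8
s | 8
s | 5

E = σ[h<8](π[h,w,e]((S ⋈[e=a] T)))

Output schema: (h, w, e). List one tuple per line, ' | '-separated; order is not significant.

Row counts bottom-up:
  S → 4
  T → 6
  (S ⋈[e=a] T) → 2
  π[h,w,e]((S ⋈[e=a] T)) → 2
  σ[h<8](π[h,w,e]((S ⋈[e=a] T))) → 2

== RESULT ==
h | w | e
3 | s | 5
4 | s | 5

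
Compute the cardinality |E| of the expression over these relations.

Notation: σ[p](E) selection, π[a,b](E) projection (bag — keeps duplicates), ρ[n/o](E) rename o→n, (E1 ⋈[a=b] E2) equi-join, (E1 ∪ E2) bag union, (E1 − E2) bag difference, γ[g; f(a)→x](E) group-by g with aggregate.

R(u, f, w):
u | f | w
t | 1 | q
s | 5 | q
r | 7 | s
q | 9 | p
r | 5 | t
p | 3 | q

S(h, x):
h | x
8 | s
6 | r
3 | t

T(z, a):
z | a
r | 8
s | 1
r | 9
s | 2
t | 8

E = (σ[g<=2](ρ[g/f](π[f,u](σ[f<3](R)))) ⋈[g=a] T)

Row counts bottom-up:
  R → 6
  σ[f<3](R) → 1
  π[f,u](σ[f<3](R)) → 1
  ρ[g/f](π[f,u](σ[f<3](R))) → 1
  σ[g<=2](ρ[g/f](π[f,u](σ[f<3](R)))) → 1
  T → 5
  (σ[g<=2](ρ[g/f](π[f,u](σ[f<3](R)))) ⋈[g=a] T) → 1

|E| = 1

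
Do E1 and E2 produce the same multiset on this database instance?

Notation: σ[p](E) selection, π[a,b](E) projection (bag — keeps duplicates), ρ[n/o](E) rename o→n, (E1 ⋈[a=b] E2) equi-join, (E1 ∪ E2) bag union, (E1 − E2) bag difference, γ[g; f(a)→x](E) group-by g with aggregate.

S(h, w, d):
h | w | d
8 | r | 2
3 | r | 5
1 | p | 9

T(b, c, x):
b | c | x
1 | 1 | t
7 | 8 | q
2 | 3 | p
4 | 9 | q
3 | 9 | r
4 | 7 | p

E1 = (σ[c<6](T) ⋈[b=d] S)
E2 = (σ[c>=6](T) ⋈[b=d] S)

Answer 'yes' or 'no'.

E1 row counts bottom-up:
  T → 6
  σ[c<6](T) → 2
  S → 3
  (σ[c<6](T) ⋈[b=d] S) → 1
E2 row counts bottom-up:
  T → 6
  σ[c>=6](T) → 4
  S → 3
  (σ[c>=6](T) ⋈[b=d] S) → 0

E1 result:
b | c | x | h | w | d
2 | 3 | p | 8 | r | 2
E2 result:
b | c | x | h | w | d
(0 rows)
Witness: (2, 3, 'p', 8, 'r', 2) appears 1× in E1 but 0× in E2.

no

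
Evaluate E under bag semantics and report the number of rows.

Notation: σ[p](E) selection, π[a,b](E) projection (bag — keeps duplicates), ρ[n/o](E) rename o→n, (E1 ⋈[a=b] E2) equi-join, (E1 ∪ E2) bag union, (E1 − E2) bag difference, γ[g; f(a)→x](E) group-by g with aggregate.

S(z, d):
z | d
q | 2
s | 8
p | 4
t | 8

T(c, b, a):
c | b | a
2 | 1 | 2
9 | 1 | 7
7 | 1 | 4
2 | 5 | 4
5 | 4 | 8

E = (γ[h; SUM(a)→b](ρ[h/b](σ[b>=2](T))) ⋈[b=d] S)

Per-node cardinality:
  T → 5
  σ[b>=2](T) → 2
  ρ[h/b](σ[b>=2](T)) → 2
  γ[h; SUM(a)→b](ρ[h/b](σ[b>=2](T))) → 2
  S → 4
  (γ[h; SUM(a)→b](ρ[h/b](σ[b>=2](T))) ⋈[b=d] S) → 3

|E| = 3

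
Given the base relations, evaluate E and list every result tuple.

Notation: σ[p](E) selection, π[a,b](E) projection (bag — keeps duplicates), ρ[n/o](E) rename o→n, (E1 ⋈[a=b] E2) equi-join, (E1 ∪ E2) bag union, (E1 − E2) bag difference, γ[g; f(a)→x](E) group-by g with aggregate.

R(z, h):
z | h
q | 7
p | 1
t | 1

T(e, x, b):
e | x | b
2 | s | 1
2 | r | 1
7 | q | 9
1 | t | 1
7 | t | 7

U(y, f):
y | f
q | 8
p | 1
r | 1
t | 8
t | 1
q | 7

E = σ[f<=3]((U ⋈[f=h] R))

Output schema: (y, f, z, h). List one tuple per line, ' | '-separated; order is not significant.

Per-node cardinality:
  U → 6
  R → 3
  (U ⋈[f=h] R) → 7
  σ[f<=3]((U ⋈[f=h] R)) → 6

== RESULT ==
y | f | z | h
p | 1 | p | 1
p | 1 | t | 1
r | 1 | p | 1
r | 1 | t | 1
t | 1 | p | 1
t | 1 | t | 1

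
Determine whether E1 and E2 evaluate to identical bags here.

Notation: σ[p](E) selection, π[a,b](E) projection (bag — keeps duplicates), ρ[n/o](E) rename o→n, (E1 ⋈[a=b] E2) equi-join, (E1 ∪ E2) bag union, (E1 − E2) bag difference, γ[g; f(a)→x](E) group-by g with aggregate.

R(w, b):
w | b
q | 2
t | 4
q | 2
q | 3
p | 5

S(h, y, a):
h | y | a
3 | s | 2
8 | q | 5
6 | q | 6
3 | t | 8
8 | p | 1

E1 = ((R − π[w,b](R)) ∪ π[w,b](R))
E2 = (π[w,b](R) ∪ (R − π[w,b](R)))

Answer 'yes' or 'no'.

E1 per-node cardinality:
  R → 5
  R → 5
  π[w,b](R) → 5
  (R − π[w,b](R)) → 0
  R → 5
  π[w,b](R) → 5
  ((R − π[w,b](R)) ∪ π[w,b](R)) → 5
E2 per-node cardinality:
  R → 5
  π[w,b](R) → 5
  R → 5
  R → 5
  π[w,b](R) → 5
  (R − π[w,b](R)) → 0
  (π[w,b](R) ∪ (R − π[w,b](R))) → 5

E1 and E2 produce the same multiset:
w | b
p | 5
q | 2
q | 2
q | 3
t | 4

yes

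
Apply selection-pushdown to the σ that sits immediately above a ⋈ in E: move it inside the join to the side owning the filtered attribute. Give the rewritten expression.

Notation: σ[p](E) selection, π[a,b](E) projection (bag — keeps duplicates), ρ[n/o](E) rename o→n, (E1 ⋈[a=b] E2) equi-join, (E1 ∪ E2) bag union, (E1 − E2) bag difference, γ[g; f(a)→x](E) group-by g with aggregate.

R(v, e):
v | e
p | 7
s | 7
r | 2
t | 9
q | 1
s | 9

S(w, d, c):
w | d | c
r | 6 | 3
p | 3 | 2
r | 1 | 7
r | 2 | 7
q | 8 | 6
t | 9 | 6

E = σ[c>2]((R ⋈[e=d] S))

σ filters on c, owned by the right side.
E' = (R ⋈[e=d] σ[c>2](S))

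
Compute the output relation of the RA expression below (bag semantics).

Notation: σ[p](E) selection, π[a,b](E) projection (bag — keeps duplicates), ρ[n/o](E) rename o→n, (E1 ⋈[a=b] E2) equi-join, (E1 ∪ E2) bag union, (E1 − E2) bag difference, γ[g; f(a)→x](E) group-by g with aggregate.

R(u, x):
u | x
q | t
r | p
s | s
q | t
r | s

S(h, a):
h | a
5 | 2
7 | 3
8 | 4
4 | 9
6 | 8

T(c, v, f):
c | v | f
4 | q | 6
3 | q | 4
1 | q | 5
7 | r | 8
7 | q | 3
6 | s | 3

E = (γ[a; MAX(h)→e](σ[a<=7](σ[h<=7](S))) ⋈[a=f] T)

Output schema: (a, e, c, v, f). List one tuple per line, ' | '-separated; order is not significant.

Stepwise |·|:
  S → 5
  σ[h<=7](S) → 4
  σ[a<=7](σ[h<=7](S)) → 2
  γ[a; MAX(h)→e](σ[a<=7](σ[h<=7](S))) → 2
  T → 6
  (γ[a; MAX(h)→e](σ[a<=7](σ[h<=7](S))) ⋈[a=f] T) → 2

== RESULT ==
a | e | c | v | f
3 | 7 | 6 | s | 3
3 | 7 | 7 | q | 3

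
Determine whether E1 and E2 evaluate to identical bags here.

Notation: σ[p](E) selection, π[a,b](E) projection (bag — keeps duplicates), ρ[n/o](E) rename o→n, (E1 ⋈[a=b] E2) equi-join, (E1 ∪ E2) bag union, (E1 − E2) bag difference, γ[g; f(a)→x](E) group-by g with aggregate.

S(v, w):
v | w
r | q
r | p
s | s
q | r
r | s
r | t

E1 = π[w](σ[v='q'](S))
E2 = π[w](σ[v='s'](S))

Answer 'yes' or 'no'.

E1 stepwise |·|:
  S → 6
  σ[v='q'](S) → 1
  π[w](σ[v='q'](S)) → 1
E2 stepwise |·|:
  S → 6
  σ[v='s'](S) → 1
  π[w](σ[v='s'](S)) → 1

E1 result:
w
r
E2 result:
w
s
Witness: ('s',) appears 0× in E1 but 1× in E2.

no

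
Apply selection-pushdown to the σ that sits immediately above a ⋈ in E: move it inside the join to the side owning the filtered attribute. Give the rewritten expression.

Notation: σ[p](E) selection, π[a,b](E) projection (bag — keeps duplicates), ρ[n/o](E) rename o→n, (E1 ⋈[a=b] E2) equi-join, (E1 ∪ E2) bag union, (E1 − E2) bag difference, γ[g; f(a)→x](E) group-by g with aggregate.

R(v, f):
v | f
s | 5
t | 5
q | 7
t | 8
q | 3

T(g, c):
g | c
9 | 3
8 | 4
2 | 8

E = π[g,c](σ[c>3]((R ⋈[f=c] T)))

σ filters on c, owned by the right side.
E' = π[g,c]((R ⋈[f=c] σ[c>3](T)))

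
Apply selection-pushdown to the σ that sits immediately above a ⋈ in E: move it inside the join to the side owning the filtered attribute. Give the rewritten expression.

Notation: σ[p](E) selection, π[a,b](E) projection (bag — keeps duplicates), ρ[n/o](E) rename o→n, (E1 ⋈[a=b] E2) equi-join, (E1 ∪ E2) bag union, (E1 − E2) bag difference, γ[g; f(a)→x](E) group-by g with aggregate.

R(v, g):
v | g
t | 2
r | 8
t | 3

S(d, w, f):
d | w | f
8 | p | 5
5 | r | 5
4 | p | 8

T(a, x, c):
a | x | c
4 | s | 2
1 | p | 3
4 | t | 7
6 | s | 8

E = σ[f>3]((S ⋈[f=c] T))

σ filters on f, owned by the left side.
E' = (σ[f>3](S) ⋈[f=c] T)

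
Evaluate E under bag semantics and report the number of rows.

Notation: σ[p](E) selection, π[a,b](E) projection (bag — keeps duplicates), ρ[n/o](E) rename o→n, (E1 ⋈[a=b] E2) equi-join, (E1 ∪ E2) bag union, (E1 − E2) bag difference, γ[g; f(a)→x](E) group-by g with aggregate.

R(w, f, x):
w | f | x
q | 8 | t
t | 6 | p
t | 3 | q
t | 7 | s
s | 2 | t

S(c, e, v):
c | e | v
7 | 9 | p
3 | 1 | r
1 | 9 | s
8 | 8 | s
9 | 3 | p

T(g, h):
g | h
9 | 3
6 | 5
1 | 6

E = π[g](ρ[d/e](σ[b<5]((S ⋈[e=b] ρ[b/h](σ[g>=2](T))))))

Row counts bottom-up:
  S → 5
  T → 3
  σ[g>=2](T) → 2
  ρ[b/h](σ[g>=2](T)) → 2
  (S ⋈[e=b] ρ[b/h](σ[g>=2](T))) → 1
  σ[b<5]((S ⋈[e=b] ρ[b/h](σ[g>=2](T)))) → 1
  ρ[d/e](σ[b<5]((S ⋈[e=b] ρ[b/h](σ[g>=2](T))))) → 1
  π[g](ρ[d/e](σ[b<5]((S ⋈[e=b] ρ[b/h](σ[g>=2](T)))))) → 1

|E| = 1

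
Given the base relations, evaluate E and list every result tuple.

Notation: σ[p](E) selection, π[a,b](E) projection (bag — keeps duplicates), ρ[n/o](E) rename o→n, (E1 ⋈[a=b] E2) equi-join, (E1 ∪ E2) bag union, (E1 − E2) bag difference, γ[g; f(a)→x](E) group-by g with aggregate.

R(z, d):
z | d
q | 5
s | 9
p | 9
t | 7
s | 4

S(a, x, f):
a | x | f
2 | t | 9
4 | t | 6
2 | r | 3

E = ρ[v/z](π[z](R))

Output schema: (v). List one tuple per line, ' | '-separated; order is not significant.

Row counts bottom-up:
  R → 5
  π[z](R) → 5
  ρ[v/z](π[z](R)) → 5

== RESULT ==
v
p
q
s
s
t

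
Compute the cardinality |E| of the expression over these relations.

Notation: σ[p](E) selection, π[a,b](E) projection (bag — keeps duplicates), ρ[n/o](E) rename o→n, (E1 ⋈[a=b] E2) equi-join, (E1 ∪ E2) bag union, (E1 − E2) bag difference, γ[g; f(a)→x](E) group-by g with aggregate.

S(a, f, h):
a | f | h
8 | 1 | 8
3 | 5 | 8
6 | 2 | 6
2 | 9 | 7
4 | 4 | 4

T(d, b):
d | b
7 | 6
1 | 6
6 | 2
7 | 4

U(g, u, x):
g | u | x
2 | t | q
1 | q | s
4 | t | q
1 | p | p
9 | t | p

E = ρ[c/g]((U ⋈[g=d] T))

Subexpression sizes:
  U → 5
  T → 4
  (U ⋈[g=d] T) → 2
  ρ[c/g]((U ⋈[g=d] T)) → 2

|E| = 2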